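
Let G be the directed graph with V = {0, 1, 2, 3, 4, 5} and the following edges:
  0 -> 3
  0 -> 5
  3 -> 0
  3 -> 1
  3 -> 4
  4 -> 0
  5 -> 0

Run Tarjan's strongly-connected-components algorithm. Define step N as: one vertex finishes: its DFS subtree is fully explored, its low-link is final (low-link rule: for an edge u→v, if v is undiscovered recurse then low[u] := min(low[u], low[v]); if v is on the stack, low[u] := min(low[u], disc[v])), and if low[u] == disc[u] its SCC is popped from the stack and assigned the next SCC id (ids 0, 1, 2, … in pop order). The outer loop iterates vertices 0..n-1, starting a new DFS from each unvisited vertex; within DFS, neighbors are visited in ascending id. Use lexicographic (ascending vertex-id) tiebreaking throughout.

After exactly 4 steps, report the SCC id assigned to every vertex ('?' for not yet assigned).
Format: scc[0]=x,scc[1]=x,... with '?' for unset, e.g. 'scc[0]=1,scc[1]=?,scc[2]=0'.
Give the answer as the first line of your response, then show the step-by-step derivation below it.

scc[0]=?,scc[1]=0,scc[2]=?,scc[3]=?,scc[4]=?,scc[5]=?

step 1: low=(low[0]=0,low[1]=2,low[2]=?,low[3]=0,low[4]=?,low[5]=?); scc=(scc[0]=?,scc[1]=0,scc[2]=?,scc[3]=?,scc[4]=?,scc[5]=?)
step 2: low=(low[0]=0,low[1]=2,low[2]=?,low[3]=0,low[4]=0,low[5]=?); scc=(scc[0]=?,scc[1]=0,scc[2]=?,scc[3]=?,scc[4]=?,scc[5]=?)
step 3: low=(low[0]=0,low[1]=2,low[2]=?,low[3]=0,low[4]=0,low[5]=?); scc=(scc[0]=?,scc[1]=0,scc[2]=?,scc[3]=?,scc[4]=?,scc[5]=?)
step 4: low=(low[0]=0,low[1]=2,low[2]=?,low[3]=0,low[4]=0,low[5]=0); scc=(scc[0]=?,scc[1]=0,scc[2]=?,scc[3]=?,scc[4]=?,scc[5]=?)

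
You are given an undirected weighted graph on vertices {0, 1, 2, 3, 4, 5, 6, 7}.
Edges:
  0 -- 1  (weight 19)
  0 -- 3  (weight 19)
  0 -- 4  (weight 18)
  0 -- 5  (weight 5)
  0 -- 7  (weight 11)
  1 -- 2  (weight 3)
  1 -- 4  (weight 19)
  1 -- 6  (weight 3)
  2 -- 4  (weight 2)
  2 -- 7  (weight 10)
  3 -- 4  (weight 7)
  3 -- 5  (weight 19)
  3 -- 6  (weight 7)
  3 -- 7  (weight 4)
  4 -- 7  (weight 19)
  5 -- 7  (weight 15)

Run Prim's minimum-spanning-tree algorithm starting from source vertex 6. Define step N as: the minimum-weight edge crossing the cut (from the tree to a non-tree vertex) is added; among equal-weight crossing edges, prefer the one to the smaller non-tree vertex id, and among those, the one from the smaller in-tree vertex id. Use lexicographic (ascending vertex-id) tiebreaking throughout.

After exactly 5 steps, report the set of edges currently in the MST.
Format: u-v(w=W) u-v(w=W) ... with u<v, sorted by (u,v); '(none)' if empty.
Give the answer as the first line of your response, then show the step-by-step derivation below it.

1-2(w=3) 1-6(w=3) 2-4(w=2) 3-4(w=7) 3-7(w=4)

step 1: add edge 1-6 (w=3); MST = {1-6(w=3)}
step 2: add edge 1-2 (w=3); MST = {1-2(w=3) 1-6(w=3)}
step 3: add edge 2-4 (w=2); MST = {1-2(w=3) 1-6(w=3) 2-4(w=2)}
step 4: add edge 3-4 (w=7); MST = {1-2(w=3) 1-6(w=3) 2-4(w=2) 3-4(w=7)}
step 5: add edge 3-7 (w=4); MST = {1-2(w=3) 1-6(w=3) 2-4(w=2) 3-4(w=7) 3-7(w=4)}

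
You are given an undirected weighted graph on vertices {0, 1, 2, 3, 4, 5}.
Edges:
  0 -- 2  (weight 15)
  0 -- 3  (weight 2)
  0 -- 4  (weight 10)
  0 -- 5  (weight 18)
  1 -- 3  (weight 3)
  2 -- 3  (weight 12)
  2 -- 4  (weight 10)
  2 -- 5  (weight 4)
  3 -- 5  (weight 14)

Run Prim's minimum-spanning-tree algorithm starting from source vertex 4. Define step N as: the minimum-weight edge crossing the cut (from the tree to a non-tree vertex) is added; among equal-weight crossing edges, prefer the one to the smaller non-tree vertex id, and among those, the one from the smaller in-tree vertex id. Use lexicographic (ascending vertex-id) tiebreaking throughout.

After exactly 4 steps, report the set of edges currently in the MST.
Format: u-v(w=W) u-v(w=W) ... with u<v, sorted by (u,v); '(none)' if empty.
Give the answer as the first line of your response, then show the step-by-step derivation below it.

0-3(w=2) 0-4(w=10) 1-3(w=3) 2-4(w=10)

step 1: add edge 0-4 (w=10); MST = {0-4(w=10)}
step 2: add edge 0-3 (w=2); MST = {0-3(w=2) 0-4(w=10)}
step 3: add edge 1-3 (w=3); MST = {0-3(w=2) 0-4(w=10) 1-3(w=3)}
step 4: add edge 2-4 (w=10); MST = {0-3(w=2) 0-4(w=10) 1-3(w=3) 2-4(w=10)}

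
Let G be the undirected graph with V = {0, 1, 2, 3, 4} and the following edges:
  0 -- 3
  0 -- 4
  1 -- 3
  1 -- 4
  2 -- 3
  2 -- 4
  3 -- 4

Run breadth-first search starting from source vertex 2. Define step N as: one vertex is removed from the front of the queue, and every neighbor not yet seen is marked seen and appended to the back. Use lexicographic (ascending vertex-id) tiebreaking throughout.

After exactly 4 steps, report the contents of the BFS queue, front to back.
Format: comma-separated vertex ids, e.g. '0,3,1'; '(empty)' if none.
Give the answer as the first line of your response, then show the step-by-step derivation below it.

1

step 1: dequeue 2; queue=[3,4]; order=2
step 2: dequeue 3; queue=[4,0,1]; order=2,3
step 3: dequeue 4; queue=[0,1]; order=2,3,4
step 4: dequeue 0; queue=[1]; order=2,3,4,0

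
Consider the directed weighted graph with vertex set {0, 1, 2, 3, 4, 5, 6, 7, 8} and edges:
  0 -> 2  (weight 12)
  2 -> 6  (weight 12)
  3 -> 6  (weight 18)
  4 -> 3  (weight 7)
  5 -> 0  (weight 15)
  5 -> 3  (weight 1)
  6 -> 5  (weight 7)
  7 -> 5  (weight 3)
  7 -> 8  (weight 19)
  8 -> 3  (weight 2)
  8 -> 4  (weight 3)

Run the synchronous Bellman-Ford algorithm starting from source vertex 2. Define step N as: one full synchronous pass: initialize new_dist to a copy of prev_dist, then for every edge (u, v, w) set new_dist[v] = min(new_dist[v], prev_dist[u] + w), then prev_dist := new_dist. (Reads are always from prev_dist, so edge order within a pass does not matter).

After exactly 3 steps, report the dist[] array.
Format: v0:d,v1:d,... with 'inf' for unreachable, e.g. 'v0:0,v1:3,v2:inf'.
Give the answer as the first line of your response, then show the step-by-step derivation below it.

v0:34,v1:inf,v2:0,v3:20,v4:inf,v5:19,v6:12,v7:inf,v8:inf

step 1: dist = v0:inf,v1:inf,v2:0,v3:inf,v4:inf,v5:inf,v6:12,v7:inf,v8:inf
step 2: dist = v0:inf,v1:inf,v2:0,v3:inf,v4:inf,v5:19,v6:12,v7:inf,v8:inf
step 3: dist = v0:34,v1:inf,v2:0,v3:20,v4:inf,v5:19,v6:12,v7:inf,v8:inf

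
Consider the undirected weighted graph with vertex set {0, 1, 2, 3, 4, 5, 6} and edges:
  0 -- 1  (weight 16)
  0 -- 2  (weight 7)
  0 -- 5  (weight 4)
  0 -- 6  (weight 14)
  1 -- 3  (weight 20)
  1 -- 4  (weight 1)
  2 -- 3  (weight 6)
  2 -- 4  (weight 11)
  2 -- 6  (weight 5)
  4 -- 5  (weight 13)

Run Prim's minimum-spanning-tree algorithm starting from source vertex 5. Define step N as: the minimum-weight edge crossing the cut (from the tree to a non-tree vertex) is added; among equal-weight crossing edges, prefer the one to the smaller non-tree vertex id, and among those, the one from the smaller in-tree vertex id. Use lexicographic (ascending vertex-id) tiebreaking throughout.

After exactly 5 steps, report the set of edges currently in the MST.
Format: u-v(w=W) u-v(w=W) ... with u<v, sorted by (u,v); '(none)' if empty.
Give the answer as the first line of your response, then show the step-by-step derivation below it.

0-2(w=7) 0-5(w=4) 2-3(w=6) 2-4(w=11) 2-6(w=5)

step 1: add edge 0-5 (w=4); MST = {0-5(w=4)}
step 2: add edge 0-2 (w=7); MST = {0-2(w=7) 0-5(w=4)}
step 3: add edge 2-6 (w=5); MST = {0-2(w=7) 0-5(w=4) 2-6(w=5)}
step 4: add edge 2-3 (w=6); MST = {0-2(w=7) 0-5(w=4) 2-3(w=6) 2-6(w=5)}
step 5: add edge 2-4 (w=11); MST = {0-2(w=7) 0-5(w=4) 2-3(w=6) 2-4(w=11) 2-6(w=5)}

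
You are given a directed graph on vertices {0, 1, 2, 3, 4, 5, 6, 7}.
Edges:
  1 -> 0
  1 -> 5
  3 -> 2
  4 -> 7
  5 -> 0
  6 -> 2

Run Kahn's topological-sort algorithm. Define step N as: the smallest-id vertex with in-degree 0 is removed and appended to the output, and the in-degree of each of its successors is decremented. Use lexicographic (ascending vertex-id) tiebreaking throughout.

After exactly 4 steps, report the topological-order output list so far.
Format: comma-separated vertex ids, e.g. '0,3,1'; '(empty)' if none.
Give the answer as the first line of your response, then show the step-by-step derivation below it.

1,3,4,5

step 1: output 1; order=[1]; indeg=(1,0,2,0,0,0,0,1)
step 2: output 3; order=[1,3]; indeg=(1,0,1,0,0,0,0,1)
step 3: output 4; order=[1,3,4]; indeg=(1,0,1,0,0,0,0,0)
step 4: output 5; order=[1,3,4,5]; indeg=(0,0,1,0,0,0,0,0)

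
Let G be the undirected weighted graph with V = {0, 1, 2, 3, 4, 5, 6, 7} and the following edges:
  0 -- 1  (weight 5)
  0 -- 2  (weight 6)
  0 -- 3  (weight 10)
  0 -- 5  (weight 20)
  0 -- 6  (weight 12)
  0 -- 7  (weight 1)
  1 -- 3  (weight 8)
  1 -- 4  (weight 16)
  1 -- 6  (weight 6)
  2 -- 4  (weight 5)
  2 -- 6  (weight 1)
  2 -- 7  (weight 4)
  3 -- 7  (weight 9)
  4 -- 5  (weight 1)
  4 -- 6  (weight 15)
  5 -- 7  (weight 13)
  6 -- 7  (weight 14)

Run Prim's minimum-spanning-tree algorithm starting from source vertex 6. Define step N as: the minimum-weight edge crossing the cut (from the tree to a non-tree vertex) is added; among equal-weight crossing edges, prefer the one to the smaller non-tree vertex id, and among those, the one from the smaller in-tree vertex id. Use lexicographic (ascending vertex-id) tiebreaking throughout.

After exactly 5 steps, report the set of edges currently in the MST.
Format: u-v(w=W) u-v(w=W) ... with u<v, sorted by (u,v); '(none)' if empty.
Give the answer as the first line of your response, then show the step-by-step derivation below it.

0-1(w=5) 0-7(w=1) 2-4(w=5) 2-6(w=1) 2-7(w=4)

step 1: add edge 2-6 (w=1); MST = {2-6(w=1)}
step 2: add edge 2-7 (w=4); MST = {2-6(w=1) 2-7(w=4)}
step 3: add edge 0-7 (w=1); MST = {0-7(w=1) 2-6(w=1) 2-7(w=4)}
step 4: add edge 0-1 (w=5); MST = {0-1(w=5) 0-7(w=1) 2-6(w=1) 2-7(w=4)}
step 5: add edge 2-4 (w=5); MST = {0-1(w=5) 0-7(w=1) 2-4(w=5) 2-6(w=1) 2-7(w=4)}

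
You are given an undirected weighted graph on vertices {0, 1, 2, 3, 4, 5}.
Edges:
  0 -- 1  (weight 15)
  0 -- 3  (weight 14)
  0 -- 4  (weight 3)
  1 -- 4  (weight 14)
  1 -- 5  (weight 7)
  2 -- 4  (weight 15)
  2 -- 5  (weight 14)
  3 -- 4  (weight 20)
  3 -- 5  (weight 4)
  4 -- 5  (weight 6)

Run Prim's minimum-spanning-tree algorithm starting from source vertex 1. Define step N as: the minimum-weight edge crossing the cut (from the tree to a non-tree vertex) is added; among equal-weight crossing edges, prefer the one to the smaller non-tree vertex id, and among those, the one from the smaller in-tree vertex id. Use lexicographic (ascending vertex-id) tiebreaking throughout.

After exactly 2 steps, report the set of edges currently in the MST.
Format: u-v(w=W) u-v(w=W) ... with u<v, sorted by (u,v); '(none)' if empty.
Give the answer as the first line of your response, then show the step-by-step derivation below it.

1-5(w=7) 3-5(w=4)

step 1: add edge 1-5 (w=7); MST = {1-5(w=7)}
step 2: add edge 3-5 (w=4); MST = {1-5(w=7) 3-5(w=4)}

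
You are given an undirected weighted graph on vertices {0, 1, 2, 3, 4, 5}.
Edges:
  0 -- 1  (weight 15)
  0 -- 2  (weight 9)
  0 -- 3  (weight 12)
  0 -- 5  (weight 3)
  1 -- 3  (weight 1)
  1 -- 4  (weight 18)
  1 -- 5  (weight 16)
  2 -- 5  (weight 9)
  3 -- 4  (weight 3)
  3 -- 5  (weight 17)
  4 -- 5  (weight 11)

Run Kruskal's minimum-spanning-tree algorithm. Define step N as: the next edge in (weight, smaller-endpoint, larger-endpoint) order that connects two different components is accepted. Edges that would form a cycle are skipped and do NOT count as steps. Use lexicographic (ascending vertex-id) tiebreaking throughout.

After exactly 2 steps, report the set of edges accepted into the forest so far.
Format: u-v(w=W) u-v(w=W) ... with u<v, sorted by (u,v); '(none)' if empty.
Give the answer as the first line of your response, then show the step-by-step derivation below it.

0-5(w=3) 1-3(w=1)

step 1: add edge 1-3 (w=1); MST = {1-3(w=1)}
step 2: add edge 0-5 (w=3); MST = {0-5(w=3) 1-3(w=1)}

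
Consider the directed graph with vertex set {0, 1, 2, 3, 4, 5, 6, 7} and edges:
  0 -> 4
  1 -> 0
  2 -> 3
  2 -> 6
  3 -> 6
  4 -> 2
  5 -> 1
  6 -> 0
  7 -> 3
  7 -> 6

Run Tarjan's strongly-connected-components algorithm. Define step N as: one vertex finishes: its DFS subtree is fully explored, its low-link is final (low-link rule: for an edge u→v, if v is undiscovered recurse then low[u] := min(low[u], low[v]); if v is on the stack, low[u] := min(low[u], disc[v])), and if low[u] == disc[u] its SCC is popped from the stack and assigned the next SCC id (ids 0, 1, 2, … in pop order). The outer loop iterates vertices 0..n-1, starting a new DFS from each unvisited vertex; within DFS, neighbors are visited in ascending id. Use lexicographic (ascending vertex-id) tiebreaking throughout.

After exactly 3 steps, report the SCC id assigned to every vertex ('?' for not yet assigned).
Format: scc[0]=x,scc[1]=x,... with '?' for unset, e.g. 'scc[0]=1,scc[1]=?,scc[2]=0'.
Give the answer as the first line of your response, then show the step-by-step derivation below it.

scc[0]=?,scc[1]=?,scc[2]=?,scc[3]=?,scc[4]=?,scc[5]=?,scc[6]=?,scc[7]=?

step 1: low=(low[0]=0,low[1]=?,low[2]=2,low[3]=3,low[4]=1,low[5]=?,low[6]=0,low[7]=?); scc=(scc[0]=?,scc[1]=?,scc[2]=?,scc[3]=?,scc[4]=?,scc[5]=?,scc[6]=?,scc[7]=?)
step 2: low=(low[0]=0,low[1]=?,low[2]=2,low[3]=0,low[4]=1,low[5]=?,low[6]=0,low[7]=?); scc=(scc[0]=?,scc[1]=?,scc[2]=?,scc[3]=?,scc[4]=?,scc[5]=?,scc[6]=?,scc[7]=?)
step 3: low=(low[0]=0,low[1]=?,low[2]=0,low[3]=0,low[4]=1,low[5]=?,low[6]=0,low[7]=?); scc=(scc[0]=?,scc[1]=?,scc[2]=?,scc[3]=?,scc[4]=?,scc[5]=?,scc[6]=?,scc[7]=?)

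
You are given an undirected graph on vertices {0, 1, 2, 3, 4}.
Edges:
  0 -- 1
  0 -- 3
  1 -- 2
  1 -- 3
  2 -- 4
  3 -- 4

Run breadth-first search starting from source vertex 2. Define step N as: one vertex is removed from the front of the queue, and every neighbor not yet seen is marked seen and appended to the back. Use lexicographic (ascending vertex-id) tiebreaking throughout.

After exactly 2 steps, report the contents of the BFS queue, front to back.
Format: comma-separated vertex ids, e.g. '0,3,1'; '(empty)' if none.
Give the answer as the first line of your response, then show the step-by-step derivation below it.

4,0,3

step 1: dequeue 2; queue=[1,4]; order=2
step 2: dequeue 1; queue=[4,0,3]; order=2,1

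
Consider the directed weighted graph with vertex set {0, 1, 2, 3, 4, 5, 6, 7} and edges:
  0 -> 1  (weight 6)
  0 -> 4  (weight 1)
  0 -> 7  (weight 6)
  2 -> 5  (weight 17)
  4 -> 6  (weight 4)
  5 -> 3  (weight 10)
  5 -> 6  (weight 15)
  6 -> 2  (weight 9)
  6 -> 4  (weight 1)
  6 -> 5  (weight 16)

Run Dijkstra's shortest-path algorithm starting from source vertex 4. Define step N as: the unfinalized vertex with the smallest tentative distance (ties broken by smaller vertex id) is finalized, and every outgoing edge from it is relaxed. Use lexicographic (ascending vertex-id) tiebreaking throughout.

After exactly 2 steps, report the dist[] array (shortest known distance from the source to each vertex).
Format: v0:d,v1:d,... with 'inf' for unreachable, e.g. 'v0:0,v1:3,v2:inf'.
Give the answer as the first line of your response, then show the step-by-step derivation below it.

v0:inf,v1:inf,v2:13,v3:inf,v4:0,v5:20,v6:4,v7:inf

step 1: dist = v0:inf,v1:inf,v2:inf,v3:inf,v4:0,v5:inf,v6:4,v7:inf
step 2: dist = v0:inf,v1:inf,v2:13,v3:inf,v4:0,v5:20,v6:4,v7:inf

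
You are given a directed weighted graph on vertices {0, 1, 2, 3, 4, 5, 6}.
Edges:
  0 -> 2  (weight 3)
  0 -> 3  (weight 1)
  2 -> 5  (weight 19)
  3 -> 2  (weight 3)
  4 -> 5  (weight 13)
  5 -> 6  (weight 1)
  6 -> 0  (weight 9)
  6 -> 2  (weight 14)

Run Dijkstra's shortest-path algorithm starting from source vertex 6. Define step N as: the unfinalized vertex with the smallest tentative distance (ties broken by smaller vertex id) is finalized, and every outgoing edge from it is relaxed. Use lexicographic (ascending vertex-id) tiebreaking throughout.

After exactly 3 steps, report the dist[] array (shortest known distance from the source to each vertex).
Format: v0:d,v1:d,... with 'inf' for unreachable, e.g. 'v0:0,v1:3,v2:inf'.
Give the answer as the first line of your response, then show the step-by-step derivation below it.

v0:9,v1:inf,v2:12,v3:10,v4:inf,v5:inf,v6:0

step 1: dist = v0:9,v1:inf,v2:14,v3:inf,v4:inf,v5:inf,v6:0
step 2: dist = v0:9,v1:inf,v2:12,v3:10,v4:inf,v5:inf,v6:0
step 3: dist = v0:9,v1:inf,v2:12,v3:10,v4:inf,v5:inf,v6:0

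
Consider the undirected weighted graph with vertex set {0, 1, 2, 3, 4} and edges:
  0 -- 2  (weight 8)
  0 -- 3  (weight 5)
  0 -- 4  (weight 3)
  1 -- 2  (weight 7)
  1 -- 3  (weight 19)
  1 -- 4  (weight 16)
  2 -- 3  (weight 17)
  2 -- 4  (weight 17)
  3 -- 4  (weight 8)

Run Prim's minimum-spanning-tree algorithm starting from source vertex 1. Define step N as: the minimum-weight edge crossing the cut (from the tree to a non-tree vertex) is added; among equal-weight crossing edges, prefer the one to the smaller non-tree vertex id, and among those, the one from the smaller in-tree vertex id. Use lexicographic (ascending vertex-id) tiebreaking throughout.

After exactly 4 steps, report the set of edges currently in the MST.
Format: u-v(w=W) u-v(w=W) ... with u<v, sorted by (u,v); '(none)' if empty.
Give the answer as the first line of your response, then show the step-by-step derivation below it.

0-2(w=8) 0-3(w=5) 0-4(w=3) 1-2(w=7)

step 1: add edge 1-2 (w=7); MST = {1-2(w=7)}
step 2: add edge 0-2 (w=8); MST = {0-2(w=8) 1-2(w=7)}
step 3: add edge 0-4 (w=3); MST = {0-2(w=8) 0-4(w=3) 1-2(w=7)}
step 4: add edge 0-3 (w=5); MST = {0-2(w=8) 0-3(w=5) 0-4(w=3) 1-2(w=7)}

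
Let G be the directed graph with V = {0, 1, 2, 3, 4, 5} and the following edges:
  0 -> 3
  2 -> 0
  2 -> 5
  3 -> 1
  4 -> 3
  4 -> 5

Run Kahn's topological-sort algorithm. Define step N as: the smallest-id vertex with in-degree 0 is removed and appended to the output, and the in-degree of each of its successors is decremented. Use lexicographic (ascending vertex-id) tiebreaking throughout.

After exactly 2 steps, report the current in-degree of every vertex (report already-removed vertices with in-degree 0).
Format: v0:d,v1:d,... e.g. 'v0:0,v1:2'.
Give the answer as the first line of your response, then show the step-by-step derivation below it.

v0:0,v1:1,v2:0,v3:1,v4:0,v5:1

step 1: output 2; order=[2]; indeg=(0,1,0,2,0,1)
step 2: output 0; order=[2,0]; indeg=(0,1,0,1,0,1)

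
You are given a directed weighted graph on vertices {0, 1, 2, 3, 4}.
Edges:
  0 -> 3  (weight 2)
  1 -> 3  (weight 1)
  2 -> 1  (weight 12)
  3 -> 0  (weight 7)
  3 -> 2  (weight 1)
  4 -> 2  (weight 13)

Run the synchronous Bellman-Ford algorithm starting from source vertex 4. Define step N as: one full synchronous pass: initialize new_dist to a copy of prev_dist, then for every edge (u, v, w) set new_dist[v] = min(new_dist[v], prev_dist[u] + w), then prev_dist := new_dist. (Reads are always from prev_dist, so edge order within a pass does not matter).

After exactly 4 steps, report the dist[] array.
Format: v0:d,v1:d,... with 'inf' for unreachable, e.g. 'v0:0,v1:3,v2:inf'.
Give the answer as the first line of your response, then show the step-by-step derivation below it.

v0:33,v1:25,v2:13,v3:26,v4:0

step 1: dist = v0:inf,v1:inf,v2:13,v3:inf,v4:0
step 2: dist = v0:inf,v1:25,v2:13,v3:inf,v4:0
step 3: dist = v0:inf,v1:25,v2:13,v3:26,v4:0
step 4: dist = v0:33,v1:25,v2:13,v3:26,v4:0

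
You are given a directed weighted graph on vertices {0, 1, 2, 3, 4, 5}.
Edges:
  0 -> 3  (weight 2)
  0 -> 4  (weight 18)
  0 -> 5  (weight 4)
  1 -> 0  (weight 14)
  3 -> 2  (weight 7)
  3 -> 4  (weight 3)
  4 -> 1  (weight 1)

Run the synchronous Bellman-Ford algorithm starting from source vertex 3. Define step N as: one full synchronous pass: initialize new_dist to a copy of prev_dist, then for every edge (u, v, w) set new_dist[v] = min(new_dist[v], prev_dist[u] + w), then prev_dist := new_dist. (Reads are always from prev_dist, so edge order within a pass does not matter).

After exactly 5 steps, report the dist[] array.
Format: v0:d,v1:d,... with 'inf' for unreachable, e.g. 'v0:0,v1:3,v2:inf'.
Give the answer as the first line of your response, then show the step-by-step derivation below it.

v0:18,v1:4,v2:7,v3:0,v4:3,v5:22

step 1: dist = v0:inf,v1:inf,v2:7,v3:0,v4:3,v5:inf
step 2: dist = v0:inf,v1:4,v2:7,v3:0,v4:3,v5:inf
step 3: dist = v0:18,v1:4,v2:7,v3:0,v4:3,v5:inf
step 4: dist = v0:18,v1:4,v2:7,v3:0,v4:3,v5:22
step 5: dist = v0:18,v1:4,v2:7,v3:0,v4:3,v5:22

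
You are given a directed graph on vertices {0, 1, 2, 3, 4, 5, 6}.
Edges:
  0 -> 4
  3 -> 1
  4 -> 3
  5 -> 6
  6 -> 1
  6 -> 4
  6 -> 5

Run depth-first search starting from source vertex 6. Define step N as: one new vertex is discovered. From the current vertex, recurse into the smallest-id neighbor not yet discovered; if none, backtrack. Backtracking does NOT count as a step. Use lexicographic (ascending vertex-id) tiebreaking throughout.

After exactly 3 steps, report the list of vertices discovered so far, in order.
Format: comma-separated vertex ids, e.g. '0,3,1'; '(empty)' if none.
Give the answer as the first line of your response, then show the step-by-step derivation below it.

6,1,4

step 1: discover 6; path=6; order=6
step 2: discover 1; path=6>1; order=6,1
step 3: discover 4; path=6>4; order=6,1,4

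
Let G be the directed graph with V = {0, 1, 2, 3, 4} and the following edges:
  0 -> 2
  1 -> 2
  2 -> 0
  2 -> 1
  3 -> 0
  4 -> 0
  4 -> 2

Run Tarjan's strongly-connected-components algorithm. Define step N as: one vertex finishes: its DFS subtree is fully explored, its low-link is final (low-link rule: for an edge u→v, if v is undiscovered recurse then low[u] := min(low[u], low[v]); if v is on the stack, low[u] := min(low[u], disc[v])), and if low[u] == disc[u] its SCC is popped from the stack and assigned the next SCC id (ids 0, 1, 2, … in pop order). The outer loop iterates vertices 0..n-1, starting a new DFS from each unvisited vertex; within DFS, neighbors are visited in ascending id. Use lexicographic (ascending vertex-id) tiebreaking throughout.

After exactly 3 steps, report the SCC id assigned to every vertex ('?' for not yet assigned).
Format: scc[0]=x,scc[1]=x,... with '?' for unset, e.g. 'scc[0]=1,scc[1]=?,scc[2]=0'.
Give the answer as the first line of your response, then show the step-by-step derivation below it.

scc[0]=0,scc[1]=0,scc[2]=0,scc[3]=?,scc[4]=?

step 1: low=(low[0]=0,low[1]=1,low[2]=0,low[3]=?,low[4]=?); scc=(scc[0]=?,scc[1]=?,scc[2]=?,scc[3]=?,scc[4]=?)
step 2: low=(low[0]=0,low[1]=1,low[2]=0,low[3]=?,low[4]=?); scc=(scc[0]=?,scc[1]=?,scc[2]=?,scc[3]=?,scc[4]=?)
step 3: low=(low[0]=0,low[1]=1,low[2]=0,low[3]=?,low[4]=?); scc=(scc[0]=0,scc[1]=0,scc[2]=0,scc[3]=?,scc[4]=?)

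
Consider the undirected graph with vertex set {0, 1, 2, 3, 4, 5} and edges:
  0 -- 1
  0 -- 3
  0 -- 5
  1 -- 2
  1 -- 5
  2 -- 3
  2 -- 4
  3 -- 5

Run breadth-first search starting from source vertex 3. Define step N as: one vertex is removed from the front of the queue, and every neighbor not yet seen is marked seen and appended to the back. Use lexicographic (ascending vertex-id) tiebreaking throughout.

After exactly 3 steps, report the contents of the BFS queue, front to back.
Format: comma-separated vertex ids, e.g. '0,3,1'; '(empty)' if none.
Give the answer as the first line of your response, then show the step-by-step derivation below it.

5,1,4

step 1: dequeue 3; queue=[0,2,5]; order=3
step 2: dequeue 0; queue=[2,5,1]; order=3,0
step 3: dequeue 2; queue=[5,1,4]; order=3,0,2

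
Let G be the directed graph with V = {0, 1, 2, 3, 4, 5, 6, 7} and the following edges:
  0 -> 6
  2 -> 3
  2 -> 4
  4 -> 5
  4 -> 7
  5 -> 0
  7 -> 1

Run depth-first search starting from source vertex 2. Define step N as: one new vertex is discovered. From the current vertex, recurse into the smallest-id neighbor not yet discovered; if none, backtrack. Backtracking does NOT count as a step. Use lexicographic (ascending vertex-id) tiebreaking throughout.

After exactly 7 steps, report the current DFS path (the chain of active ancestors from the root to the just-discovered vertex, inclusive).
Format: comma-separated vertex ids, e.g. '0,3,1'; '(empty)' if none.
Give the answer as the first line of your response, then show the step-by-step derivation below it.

2,4,7

step 1: discover 2; path=2; order=2
step 2: discover 3; path=2>3; order=2,3
step 3: discover 4; path=2>4; order=2,3,4
step 4: discover 5; path=2>4>5; order=2,3,4,5
step 5: discover 0; path=2>4>5>0; order=2,3,4,5,0
step 6: discover 6; path=2>4>5>0>6; order=2,3,4,5,0,6
step 7: discover 7; path=2>4>7; order=2,3,4,5,0,6,7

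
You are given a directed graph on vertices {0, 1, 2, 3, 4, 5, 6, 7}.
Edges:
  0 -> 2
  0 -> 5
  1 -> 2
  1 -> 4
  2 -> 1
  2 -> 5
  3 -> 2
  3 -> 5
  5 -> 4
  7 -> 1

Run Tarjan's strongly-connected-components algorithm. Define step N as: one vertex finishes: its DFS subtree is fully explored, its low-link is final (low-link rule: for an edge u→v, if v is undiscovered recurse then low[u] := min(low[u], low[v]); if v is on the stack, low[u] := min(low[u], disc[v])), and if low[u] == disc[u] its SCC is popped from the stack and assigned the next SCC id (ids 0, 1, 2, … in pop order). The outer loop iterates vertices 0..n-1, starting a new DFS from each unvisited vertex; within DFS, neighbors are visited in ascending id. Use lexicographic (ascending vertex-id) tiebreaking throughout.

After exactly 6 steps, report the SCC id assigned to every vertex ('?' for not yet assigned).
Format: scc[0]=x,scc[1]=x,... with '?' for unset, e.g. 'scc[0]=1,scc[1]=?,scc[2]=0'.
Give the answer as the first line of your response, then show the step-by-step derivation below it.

scc[0]=3,scc[1]=2,scc[2]=2,scc[3]=4,scc[4]=0,scc[5]=1,scc[6]=?,scc[7]=?

step 1: low=(low[0]=0,low[1]=1,low[2]=1,low[3]=?,low[4]=3,low[5]=?,low[6]=?,low[7]=?); scc=(scc[0]=?,scc[1]=?,scc[2]=?,scc[3]=?,scc[4]=0,scc[5]=?,scc[6]=?,scc[7]=?)
step 2: low=(low[0]=0,low[1]=1,low[2]=1,low[3]=?,low[4]=3,low[5]=?,low[6]=?,low[7]=?); scc=(scc[0]=?,scc[1]=?,scc[2]=?,scc[3]=?,scc[4]=0,scc[5]=?,scc[6]=?,scc[7]=?)
step 3: low=(low[0]=0,low[1]=1,low[2]=1,low[3]=?,low[4]=3,low[5]=4,low[6]=?,low[7]=?); scc=(scc[0]=?,scc[1]=?,scc[2]=?,scc[3]=?,scc[4]=0,scc[5]=1,scc[6]=?,scc[7]=?)
step 4: low=(low[0]=0,low[1]=1,low[2]=1,low[3]=?,low[4]=3,low[5]=4,low[6]=?,low[7]=?); scc=(scc[0]=?,scc[1]=2,scc[2]=2,scc[3]=?,scc[4]=0,scc[5]=1,scc[6]=?,scc[7]=?)
step 5: low=(low[0]=0,low[1]=1,low[2]=1,low[3]=?,low[4]=3,low[5]=4,low[6]=?,low[7]=?); scc=(scc[0]=3,scc[1]=2,scc[2]=2,scc[3]=?,scc[4]=0,scc[5]=1,scc[6]=?,scc[7]=?)
step 6: low=(low[0]=0,low[1]=1,low[2]=1,low[3]=5,low[4]=3,low[5]=4,low[6]=?,low[7]=?); scc=(scc[0]=3,scc[1]=2,scc[2]=2,scc[3]=4,scc[4]=0,scc[5]=1,scc[6]=?,scc[7]=?)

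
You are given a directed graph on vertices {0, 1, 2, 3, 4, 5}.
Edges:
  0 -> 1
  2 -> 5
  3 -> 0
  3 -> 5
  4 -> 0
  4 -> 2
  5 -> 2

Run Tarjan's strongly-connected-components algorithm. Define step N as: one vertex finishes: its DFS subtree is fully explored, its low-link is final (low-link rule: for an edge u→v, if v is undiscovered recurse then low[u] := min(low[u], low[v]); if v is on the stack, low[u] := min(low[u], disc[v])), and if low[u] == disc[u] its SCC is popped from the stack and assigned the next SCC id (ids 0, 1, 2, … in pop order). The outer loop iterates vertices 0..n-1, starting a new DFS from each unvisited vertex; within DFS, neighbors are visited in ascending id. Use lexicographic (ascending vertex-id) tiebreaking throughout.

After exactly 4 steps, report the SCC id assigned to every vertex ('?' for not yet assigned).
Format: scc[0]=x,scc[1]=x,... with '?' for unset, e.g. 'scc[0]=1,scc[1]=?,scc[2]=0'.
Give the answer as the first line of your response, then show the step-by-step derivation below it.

scc[0]=1,scc[1]=0,scc[2]=2,scc[3]=?,scc[4]=?,scc[5]=2

step 1: low=(low[0]=0,low[1]=1,low[2]=?,low[3]=?,low[4]=?,low[5]=?); scc=(scc[0]=?,scc[1]=0,scc[2]=?,scc[3]=?,scc[4]=?,scc[5]=?)
step 2: low=(low[0]=0,low[1]=1,low[2]=?,low[3]=?,low[4]=?,low[5]=?); scc=(scc[0]=1,scc[1]=0,scc[2]=?,scc[3]=?,scc[4]=?,scc[5]=?)
step 3: low=(low[0]=0,low[1]=1,low[2]=2,low[3]=?,low[4]=?,low[5]=2); scc=(scc[0]=1,scc[1]=0,scc[2]=?,scc[3]=?,scc[4]=?,scc[5]=?)
step 4: low=(low[0]=0,low[1]=1,low[2]=2,low[3]=?,low[4]=?,low[5]=2); scc=(scc[0]=1,scc[1]=0,scc[2]=2,scc[3]=?,scc[4]=?,scc[5]=2)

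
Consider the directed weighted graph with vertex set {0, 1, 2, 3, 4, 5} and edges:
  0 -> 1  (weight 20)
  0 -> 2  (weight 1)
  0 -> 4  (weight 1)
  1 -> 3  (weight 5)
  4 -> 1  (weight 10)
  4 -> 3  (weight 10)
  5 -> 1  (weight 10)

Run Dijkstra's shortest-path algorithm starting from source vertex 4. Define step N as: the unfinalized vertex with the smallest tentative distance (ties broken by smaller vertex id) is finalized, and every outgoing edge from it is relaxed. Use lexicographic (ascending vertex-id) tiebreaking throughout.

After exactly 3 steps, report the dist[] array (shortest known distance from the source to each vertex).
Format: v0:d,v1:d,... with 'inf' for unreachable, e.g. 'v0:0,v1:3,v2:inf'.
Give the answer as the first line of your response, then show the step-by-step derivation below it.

v0:inf,v1:10,v2:inf,v3:10,v4:0,v5:inf

step 1: dist = v0:inf,v1:10,v2:inf,v3:10,v4:0,v5:inf
step 2: dist = v0:inf,v1:10,v2:inf,v3:10,v4:0,v5:inf
step 3: dist = v0:inf,v1:10,v2:inf,v3:10,v4:0,v5:inf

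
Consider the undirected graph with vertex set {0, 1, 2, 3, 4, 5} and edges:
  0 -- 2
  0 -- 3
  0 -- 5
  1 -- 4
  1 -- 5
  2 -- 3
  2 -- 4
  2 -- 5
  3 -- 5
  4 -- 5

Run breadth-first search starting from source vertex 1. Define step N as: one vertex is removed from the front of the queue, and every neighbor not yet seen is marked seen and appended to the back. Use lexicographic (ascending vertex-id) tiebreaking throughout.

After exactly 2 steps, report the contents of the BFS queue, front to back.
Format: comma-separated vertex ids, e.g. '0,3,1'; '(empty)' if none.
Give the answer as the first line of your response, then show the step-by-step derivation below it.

5,2

step 1: dequeue 1; queue=[4,5]; order=1
step 2: dequeue 4; queue=[5,2]; order=1,4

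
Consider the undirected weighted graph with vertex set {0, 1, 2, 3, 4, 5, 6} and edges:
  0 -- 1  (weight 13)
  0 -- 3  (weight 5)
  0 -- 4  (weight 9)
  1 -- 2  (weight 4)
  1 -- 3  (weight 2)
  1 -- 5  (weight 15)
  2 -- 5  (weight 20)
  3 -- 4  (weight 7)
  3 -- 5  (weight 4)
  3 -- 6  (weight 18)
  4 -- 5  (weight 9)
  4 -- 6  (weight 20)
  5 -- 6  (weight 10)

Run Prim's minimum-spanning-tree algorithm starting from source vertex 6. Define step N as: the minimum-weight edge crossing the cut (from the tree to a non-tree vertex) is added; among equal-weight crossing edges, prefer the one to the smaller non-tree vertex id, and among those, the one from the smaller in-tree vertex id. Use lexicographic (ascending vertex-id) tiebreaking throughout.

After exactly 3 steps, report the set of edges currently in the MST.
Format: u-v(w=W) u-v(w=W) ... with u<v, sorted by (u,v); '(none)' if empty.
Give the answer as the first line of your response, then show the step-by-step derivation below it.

1-3(w=2) 3-5(w=4) 5-6(w=10)

step 1: add edge 5-6 (w=10); MST = {5-6(w=10)}
step 2: add edge 3-5 (w=4); MST = {3-5(w=4) 5-6(w=10)}
step 3: add edge 1-3 (w=2); MST = {1-3(w=2) 3-5(w=4) 5-6(w=10)}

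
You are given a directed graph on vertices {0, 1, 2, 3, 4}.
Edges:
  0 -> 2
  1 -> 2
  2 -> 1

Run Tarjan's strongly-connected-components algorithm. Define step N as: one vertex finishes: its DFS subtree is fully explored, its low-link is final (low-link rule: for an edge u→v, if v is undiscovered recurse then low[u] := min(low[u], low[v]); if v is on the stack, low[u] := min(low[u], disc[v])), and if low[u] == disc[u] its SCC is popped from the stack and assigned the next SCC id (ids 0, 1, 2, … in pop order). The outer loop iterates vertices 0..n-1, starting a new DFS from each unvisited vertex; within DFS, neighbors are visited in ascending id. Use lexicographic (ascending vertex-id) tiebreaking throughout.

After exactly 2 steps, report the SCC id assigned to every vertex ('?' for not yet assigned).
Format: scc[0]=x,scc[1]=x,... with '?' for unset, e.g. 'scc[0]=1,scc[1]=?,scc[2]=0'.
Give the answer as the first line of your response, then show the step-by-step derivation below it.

scc[0]=?,scc[1]=0,scc[2]=0,scc[3]=?,scc[4]=?

step 1: low=(low[0]=0,low[1]=1,low[2]=1,low[3]=?,low[4]=?); scc=(scc[0]=?,scc[1]=?,scc[2]=?,scc[3]=?,scc[4]=?)
step 2: low=(low[0]=0,low[1]=1,low[2]=1,low[3]=?,low[4]=?); scc=(scc[0]=?,scc[1]=0,scc[2]=0,scc[3]=?,scc[4]=?)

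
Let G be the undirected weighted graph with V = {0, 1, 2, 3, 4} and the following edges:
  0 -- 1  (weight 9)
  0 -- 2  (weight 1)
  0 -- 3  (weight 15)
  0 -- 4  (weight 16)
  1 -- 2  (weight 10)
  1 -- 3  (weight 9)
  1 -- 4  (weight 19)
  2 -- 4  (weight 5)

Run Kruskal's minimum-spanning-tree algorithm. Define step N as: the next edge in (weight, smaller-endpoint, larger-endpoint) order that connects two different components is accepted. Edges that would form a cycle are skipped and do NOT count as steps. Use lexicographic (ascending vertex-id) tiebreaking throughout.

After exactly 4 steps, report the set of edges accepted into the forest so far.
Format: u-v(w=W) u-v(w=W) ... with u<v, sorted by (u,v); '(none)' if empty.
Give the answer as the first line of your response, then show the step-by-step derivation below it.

0-1(w=9) 0-2(w=1) 1-3(w=9) 2-4(w=5)

step 1: add edge 0-2 (w=1); MST = {0-2(w=1)}
step 2: add edge 2-4 (w=5); MST = {0-2(w=1) 2-4(w=5)}
step 3: add edge 0-1 (w=9); MST = {0-1(w=9) 0-2(w=1) 2-4(w=5)}
step 4: add edge 1-3 (w=9); MST = {0-1(w=9) 0-2(w=1) 1-3(w=9) 2-4(w=5)}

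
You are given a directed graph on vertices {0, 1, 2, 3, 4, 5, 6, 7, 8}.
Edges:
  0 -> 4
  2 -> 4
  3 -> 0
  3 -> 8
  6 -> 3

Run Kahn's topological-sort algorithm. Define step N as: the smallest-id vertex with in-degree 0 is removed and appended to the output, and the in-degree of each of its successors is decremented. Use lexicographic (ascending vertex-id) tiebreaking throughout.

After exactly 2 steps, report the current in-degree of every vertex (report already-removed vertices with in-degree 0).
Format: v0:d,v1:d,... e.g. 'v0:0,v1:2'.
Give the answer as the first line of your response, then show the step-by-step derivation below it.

v0:1,v1:0,v2:0,v3:1,v4:1,v5:0,v6:0,v7:0,v8:1

step 1: output 1; order=[1]; indeg=(1,0,0,1,2,0,0,0,1)
step 2: output 2; order=[1,2]; indeg=(1,0,0,1,1,0,0,0,1)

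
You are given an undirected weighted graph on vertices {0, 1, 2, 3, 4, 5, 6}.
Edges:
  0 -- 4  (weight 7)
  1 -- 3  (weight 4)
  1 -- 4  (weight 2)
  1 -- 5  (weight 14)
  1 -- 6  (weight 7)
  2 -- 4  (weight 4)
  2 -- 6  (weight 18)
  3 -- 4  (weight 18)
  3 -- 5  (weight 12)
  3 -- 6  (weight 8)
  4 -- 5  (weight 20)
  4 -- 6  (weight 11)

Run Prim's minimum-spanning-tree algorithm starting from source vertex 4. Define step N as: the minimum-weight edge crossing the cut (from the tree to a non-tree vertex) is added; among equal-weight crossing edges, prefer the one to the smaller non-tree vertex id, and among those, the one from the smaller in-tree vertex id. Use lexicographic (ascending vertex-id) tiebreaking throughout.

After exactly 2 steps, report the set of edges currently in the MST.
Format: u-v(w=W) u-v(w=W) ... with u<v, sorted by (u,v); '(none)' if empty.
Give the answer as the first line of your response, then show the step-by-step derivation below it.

1-4(w=2) 2-4(w=4)

step 1: add edge 1-4 (w=2); MST = {1-4(w=2)}
step 2: add edge 2-4 (w=4); MST = {1-4(w=2) 2-4(w=4)}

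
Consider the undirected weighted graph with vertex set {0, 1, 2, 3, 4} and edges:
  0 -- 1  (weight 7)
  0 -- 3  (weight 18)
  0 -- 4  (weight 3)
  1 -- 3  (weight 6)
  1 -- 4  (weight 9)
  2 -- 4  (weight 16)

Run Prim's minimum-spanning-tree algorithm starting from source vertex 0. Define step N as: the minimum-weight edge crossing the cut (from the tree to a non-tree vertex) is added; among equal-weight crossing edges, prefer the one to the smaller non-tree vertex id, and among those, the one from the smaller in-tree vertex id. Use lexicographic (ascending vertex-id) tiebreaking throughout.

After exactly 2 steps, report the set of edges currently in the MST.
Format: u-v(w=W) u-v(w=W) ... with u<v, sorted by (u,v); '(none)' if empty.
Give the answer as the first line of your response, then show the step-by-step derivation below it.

0-1(w=7) 0-4(w=3)

step 1: add edge 0-4 (w=3); MST = {0-4(w=3)}
step 2: add edge 0-1 (w=7); MST = {0-1(w=7) 0-4(w=3)}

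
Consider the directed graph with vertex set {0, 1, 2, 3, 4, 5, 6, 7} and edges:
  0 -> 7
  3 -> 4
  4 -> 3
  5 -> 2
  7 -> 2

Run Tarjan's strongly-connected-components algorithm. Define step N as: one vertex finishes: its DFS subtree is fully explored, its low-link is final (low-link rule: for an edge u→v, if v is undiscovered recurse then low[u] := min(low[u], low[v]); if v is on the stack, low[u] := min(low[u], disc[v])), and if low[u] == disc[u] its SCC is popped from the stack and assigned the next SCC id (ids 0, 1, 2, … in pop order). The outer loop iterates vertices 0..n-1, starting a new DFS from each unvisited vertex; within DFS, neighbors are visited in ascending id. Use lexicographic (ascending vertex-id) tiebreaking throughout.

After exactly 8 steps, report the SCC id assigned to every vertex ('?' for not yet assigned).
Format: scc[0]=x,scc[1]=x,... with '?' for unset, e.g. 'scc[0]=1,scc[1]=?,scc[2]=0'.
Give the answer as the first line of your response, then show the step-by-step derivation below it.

scc[0]=2,scc[1]=3,scc[2]=0,scc[3]=4,scc[4]=4,scc[5]=5,scc[6]=6,scc[7]=1

step 1: low=(low[0]=0,low[1]=?,low[2]=2,low[3]=?,low[4]=?,low[5]=?,low[6]=?,low[7]=1); scc=(scc[0]=?,scc[1]=?,scc[2]=0,scc[3]=?,scc[4]=?,scc[5]=?,scc[6]=?,scc[7]=?)
step 2: low=(low[0]=0,low[1]=?,low[2]=2,low[3]=?,low[4]=?,low[5]=?,low[6]=?,low[7]=1); scc=(scc[0]=?,scc[1]=?,scc[2]=0,scc[3]=?,scc[4]=?,scc[5]=?,scc[6]=?,scc[7]=1)
step 3: low=(low[0]=0,low[1]=?,low[2]=2,low[3]=?,low[4]=?,low[5]=?,low[6]=?,low[7]=1); scc=(scc[0]=2,scc[1]=?,scc[2]=0,scc[3]=?,scc[4]=?,scc[5]=?,scc[6]=?,scc[7]=1)
step 4: low=(low[0]=0,low[1]=3,low[2]=2,low[3]=?,low[4]=?,low[5]=?,low[6]=?,low[7]=1); scc=(scc[0]=2,scc[1]=3,scc[2]=0,scc[3]=?,scc[4]=?,scc[5]=?,scc[6]=?,scc[7]=1)
step 5: low=(low[0]=0,low[1]=3,low[2]=2,low[3]=4,low[4]=4,low[5]=?,low[6]=?,low[7]=1); scc=(scc[0]=2,scc[1]=3,scc[2]=0,scc[3]=?,scc[4]=?,scc[5]=?,scc[6]=?,scc[7]=1)
step 6: low=(low[0]=0,low[1]=3,low[2]=2,low[3]=4,low[4]=4,low[5]=?,low[6]=?,low[7]=1); scc=(scc[0]=2,scc[1]=3,scc[2]=0,scc[3]=4,scc[4]=4,scc[5]=?,scc[6]=?,scc[7]=1)
step 7: low=(low[0]=0,low[1]=3,low[2]=2,low[3]=4,low[4]=4,low[5]=6,low[6]=?,low[7]=1); scc=(scc[0]=2,scc[1]=3,scc[2]=0,scc[3]=4,scc[4]=4,scc[5]=5,scc[6]=?,scc[7]=1)
step 8: low=(low[0]=0,low[1]=3,low[2]=2,low[3]=4,low[4]=4,low[5]=6,low[6]=7,low[7]=1); scc=(scc[0]=2,scc[1]=3,scc[2]=0,scc[3]=4,scc[4]=4,scc[5]=5,scc[6]=6,scc[7]=1)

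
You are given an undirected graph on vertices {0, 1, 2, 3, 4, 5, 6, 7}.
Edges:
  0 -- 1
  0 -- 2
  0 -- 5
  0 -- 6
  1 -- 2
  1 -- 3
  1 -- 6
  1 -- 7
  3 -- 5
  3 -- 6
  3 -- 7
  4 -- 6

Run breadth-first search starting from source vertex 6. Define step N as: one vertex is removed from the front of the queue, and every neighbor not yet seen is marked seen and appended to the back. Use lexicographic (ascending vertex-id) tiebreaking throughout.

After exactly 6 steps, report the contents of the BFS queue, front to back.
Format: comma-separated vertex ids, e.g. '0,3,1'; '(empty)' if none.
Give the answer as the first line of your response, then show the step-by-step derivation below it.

5,7

step 1: dequeue 6; queue=[0,1,3,4]; order=6
step 2: dequeue 0; queue=[1,3,4,2,5]; order=6,0
step 3: dequeue 1; queue=[3,4,2,5,7]; order=6,0,1
step 4: dequeue 3; queue=[4,2,5,7]; order=6,0,1,3
step 5: dequeue 4; queue=[2,5,7]; order=6,0,1,3,4
step 6: dequeue 2; queue=[5,7]; order=6,0,1,3,4,2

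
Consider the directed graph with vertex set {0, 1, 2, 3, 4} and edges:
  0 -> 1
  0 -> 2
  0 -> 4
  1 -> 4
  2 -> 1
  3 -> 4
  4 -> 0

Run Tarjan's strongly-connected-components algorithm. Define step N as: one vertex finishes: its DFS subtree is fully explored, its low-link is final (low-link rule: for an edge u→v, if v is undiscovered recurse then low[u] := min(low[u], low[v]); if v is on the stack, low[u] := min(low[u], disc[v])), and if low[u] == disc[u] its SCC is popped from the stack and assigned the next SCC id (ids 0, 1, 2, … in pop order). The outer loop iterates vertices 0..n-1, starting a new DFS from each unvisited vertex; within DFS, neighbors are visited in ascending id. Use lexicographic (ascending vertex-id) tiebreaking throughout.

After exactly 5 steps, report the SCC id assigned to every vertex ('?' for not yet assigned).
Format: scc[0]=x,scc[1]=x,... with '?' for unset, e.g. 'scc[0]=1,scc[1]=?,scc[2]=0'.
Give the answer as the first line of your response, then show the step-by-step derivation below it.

scc[0]=0,scc[1]=0,scc[2]=0,scc[3]=1,scc[4]=0

step 1: low=(low[0]=0,low[1]=1,low[2]=?,low[3]=?,low[4]=0); scc=(scc[0]=?,scc[1]=?,scc[2]=?,scc[3]=?,scc[4]=?)
step 2: low=(low[0]=0,low[1]=0,low[2]=?,low[3]=?,low[4]=0); scc=(scc[0]=?,scc[1]=?,scc[2]=?,scc[3]=?,scc[4]=?)
step 3: low=(low[0]=0,low[1]=0,low[2]=1,low[3]=?,low[4]=0); scc=(scc[0]=?,scc[1]=?,scc[2]=?,scc[3]=?,scc[4]=?)
step 4: low=(low[0]=0,low[1]=0,low[2]=1,low[3]=?,low[4]=0); scc=(scc[0]=0,scc[1]=0,scc[2]=0,scc[3]=?,scc[4]=0)
step 5: low=(low[0]=0,low[1]=0,low[2]=1,low[3]=4,low[4]=0); scc=(scc[0]=0,scc[1]=0,scc[2]=0,scc[3]=1,scc[4]=0)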